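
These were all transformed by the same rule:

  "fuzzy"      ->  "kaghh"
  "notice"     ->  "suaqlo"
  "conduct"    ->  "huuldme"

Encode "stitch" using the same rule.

In fuzzy: f→k is +5, u→a is +6, z→g is +7, z→h is +8 — the shift increases by 1 each position. Letter i (0-indexed) is shifted by i+5, so successive shifts are 5, 6, 7, ….
Applying it to stitch: s+5=x, t+6=z, i+7=p, t+8=b, c+9=l, h+10=r.

xzpblr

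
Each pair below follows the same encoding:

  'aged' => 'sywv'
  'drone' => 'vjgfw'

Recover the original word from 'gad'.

oil

Compare letters: a→s is +18, g→y is +18, e→w is +18 — a constant shift. This is a Caesar cipher with shift 18.
Decoding gad: g−18=o, a−18=i, d−18=l.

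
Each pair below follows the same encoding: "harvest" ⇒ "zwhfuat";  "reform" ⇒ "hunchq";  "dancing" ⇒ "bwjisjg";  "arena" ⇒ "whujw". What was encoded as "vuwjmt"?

Treating letters as 0–25, the rule is x ↦ 19x + 22 (mod 26).
Decoding vuwjmt: v(21)→11·(21−22)≡15=p; u(20)→11·(20−22)≡4=e; w(22)→11·(22−22)≡0=a; j(9)→11·(9−22)≡13=n; m(12)→11·(12−22)≡20=u; t(19)→11·(19−22)≡19=t (all mod 26).

peanut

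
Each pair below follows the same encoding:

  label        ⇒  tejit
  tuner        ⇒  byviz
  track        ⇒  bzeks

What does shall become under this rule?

The shift depends on letter class: consonant l→t is +8, but vowel a→e is +4. The rule splits by letter class: vowels +4, consonants +8.
On shall: s(cons)+8=a, h(cons)+8=p, a(vowel)+4=e, l(cons)+8=t, l(cons)+8=t.

apett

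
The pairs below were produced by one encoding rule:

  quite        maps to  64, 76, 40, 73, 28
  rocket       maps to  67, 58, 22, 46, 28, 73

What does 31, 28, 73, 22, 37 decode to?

Each letter becomes 3×(its alphabet position, a=1..z=26) + 13.
Decoding 31, 28, 73, 22, 37: 31→(31−13)÷3=6=f, 28→(28−13)÷3=5=e, 73→(73−13)÷3=20=t, 22→(22−13)÷3=3=c, 37→(37−13)÷3=8=h.

fetch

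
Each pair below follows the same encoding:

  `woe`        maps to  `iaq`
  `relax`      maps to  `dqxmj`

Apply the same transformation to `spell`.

ebqxx

Compare letters: w→i is +12, o→a is +12, e→q is +12 — a constant shift. It's a constant shift of +12 (ROT12).
On spell: s+12=e, p+12=b, e+12=q, l+12=x, l+12=x.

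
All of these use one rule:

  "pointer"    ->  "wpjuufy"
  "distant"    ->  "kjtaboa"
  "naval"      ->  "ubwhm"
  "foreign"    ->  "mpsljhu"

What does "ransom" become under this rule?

Shifts by position in pointer: pos 0: p→w (+7), pos 1: o→p (+1), pos 2: i→j (+1), pos 3: n→u (+7), pos 4: t→u (+1), pos 5: e→f (+1) — repeating every 3. It's a Vigenère-style cipher with numeric key [7,1,1]: position i shifts by key[i mod 3].
Applying it to ransom: r+7=y, a+1=b, n+1=o, s+7=z, o+1=p, m+1=n.

ybozpn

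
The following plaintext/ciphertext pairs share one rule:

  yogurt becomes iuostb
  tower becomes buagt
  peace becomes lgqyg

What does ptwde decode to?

y(24)→i(8) and o(14)→u(20) fit y≡17x+16 (mod 26); the inverse of 17 mod 26 is 23. Each letter's alphabet position (a=0..z=25) is mapped through 17·x+16 mod 26 — an affine cipher.
Undoing it on ptwde: p(15)→23·(15−16)≡3=d; t(19)→23·(19−16)≡17=r; w(22)→23·(22−16)≡8=i; d(3)→23·(3−16)≡13=n; e(4)→23·(4−16)≡10=k (all mod 26).

drink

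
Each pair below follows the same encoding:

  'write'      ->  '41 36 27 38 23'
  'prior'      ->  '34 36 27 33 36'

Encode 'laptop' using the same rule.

30 19 34 38 33 34

Letters become their 1-based position plus 18 (so a→19, b→20, …).
For laptop: l=12→30, a=1→19, p=16→34, t=20→38, o=15→33, p=16→34.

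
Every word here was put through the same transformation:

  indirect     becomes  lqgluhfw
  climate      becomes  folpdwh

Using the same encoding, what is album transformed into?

Each letter is shifted forward by 3 in the alphabet (a Caesar shift of +3).
Applying it to album: a+3=d, l+3=o, b+3=e, u+3=x, m+3=p.

doexp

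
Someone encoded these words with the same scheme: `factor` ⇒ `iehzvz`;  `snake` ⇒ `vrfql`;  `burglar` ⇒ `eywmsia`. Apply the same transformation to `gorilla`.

jswostj

Each letter shifts forward by (position + 3), i.e. 3, 4, 5, … — the shift grows by one for each successive letter.
For gorilla: g+3=j, o+4=s, r+5=w, i+6=o, l+7=s, l+8=t, a+9=j.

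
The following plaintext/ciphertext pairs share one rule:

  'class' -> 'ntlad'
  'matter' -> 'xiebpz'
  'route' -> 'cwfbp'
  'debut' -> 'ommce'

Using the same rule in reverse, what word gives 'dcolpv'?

Shifts by position in class: pos 0: c→n (+11), pos 1: l→t (+8), pos 2: a→l (+11), pos 3: s→a (+8) — repeating every 2. A repeating key of period 2 is used — shifts +11, +8 over and over.
Undoing it on dcolpv: d−11=s, c−8=u, o−11=d, l−8=d, p−11=e, v−8=n.

sudden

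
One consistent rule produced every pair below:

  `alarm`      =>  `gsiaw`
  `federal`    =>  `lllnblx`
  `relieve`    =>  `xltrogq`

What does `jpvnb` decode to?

In alarm: a→g is +6, l→s is +7, a→i is +8, r→a is +9 — the shift increases by 1 each position. Letter i (0-indexed) is shifted by i+6, so successive shifts are 6, 7, 8, ….
Decoding jpvnb: j−6=d, p−7=i, v−8=n, n−9=e, b−10=r.

diner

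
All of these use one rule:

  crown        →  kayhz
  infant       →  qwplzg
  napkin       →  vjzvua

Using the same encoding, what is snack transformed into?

The shift increases by 1 at each position, starting from +8: 8, 9, 10, ….
Applying it to snack: s+8=a, n+9=w, a+10=k, c+11=n, k+12=w.

awknw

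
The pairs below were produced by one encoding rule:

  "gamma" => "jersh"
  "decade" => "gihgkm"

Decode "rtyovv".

In gamma: g→j is +3, a→e is +4, m→r is +5, m→s is +6 — the shift increases by 1 each position. Letter i (0-indexed) is shifted by i+3, so successive shifts are 3, 4, 5, ….
Decoding rtyovv: r−3=o, t−4=p, y−5=t, o−6=i, v−7=o, v−8=n.

option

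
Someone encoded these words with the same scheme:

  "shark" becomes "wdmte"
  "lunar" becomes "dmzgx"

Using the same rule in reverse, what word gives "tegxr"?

flush

The word is reversed, then every letter is shifted forward by 12.
Reversing it on tegxr: shift back: t−12=h, e−12=s, g−12=u, x−12=l, r−12=f → hsulf; then reverse → flush.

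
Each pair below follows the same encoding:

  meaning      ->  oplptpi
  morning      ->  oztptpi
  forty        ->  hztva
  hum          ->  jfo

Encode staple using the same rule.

uvlrnp

The shift depends on letter class: consonant m→o is +2, but vowel e→p is +11. Vowels shift forward by 11 and consonants shift forward by 2.
On staple: s(cons)+2=u, t(cons)+2=v, a(vowel)+11=l, p(cons)+2=r, l(cons)+2=n, e(vowel)+11=p.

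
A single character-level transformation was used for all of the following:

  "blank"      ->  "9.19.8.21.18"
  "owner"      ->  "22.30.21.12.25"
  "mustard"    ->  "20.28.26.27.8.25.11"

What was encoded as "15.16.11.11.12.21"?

hidden

b is letter #2 and maps to 9: an offset of 7. The number is (letter's place in the alphabet, a=1) + 7.
Undoing it on 15.16.11.11.12.21: 15→(15−7)÷1=8=h, 16→(16−7)÷1=9=i, 11→(11−7)÷1=4=d, 11→(11−7)÷1=4=d, 12→(12−7)÷1=5=e, 21→(21−7)÷1=14=n.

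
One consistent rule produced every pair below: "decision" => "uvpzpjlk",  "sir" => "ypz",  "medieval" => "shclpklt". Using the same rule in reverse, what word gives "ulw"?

Read the word backwards and shift each letter +7.
Decoding ulw: shift back: u−7=n, l−7=e, w−7=p → nep; then reverse → pen.

pen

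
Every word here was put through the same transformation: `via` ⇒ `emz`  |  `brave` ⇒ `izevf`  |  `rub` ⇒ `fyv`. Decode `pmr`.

The output letters match the input read backwards, each shifted +4: via reversed is aiv. Two steps: reverse the string, then apply a Caesar shift of +4.
Reversing it on pmr: shift back: p−4=l, m−4=i, r−4=n → lin; then reverse → nil.

nil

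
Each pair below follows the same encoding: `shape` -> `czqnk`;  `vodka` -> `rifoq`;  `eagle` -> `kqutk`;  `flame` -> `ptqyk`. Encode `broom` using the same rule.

vxiiy

s(18)→c(2) and h(7)→z(25) fit y≡5x+16 (mod 26); the inverse of 5 mod 26 is 21. Treating letters as 0–25, the rule is x ↦ 5x + 16 (mod 26).
On broom: b(1)→5·1+16≡21=v; r(17)→5·17+16≡23=x; o(14)→5·14+16≡8=i; o(14)→5·14+16≡8=i; m(12)→5·12+16≡24=y (all mod 26).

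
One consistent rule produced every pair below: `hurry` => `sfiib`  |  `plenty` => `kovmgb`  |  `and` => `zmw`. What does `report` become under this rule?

ivklig

Each pair mirrors across the alphabet (h↔s, u↔f, r↔i): positions sum to 25. Each letter is replaced by its mirror in the alphabet: a↔z, b↔y, c↔x, and so on (the Atbash cipher).
Applying it to report: r↔i, e↔v, p↔k, o↔l, r↔i, t↔g.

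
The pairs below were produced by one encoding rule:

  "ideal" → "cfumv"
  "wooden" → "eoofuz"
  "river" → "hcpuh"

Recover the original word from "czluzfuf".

intended

Each letter's alphabet position (a=0..z=25) is mapped through 15·x+12 mod 26 — an affine cipher.
Reversing it on czluzfuf: c(2)→7·(2−12)≡8=i; z(25)→7·(25−12)≡13=n; l(11)→7·(11−12)≡19=t; u(20)→7·(20−12)≡4=e; z(25)→7·(25−12)≡13=n; f(5)→7·(5−12)≡3=d; u(20)→7·(20−12)≡4=e; f(5)→7·(5−12)≡3=d (all mod 26).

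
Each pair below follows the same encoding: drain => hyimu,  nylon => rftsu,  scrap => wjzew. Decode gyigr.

crack

Shifts by position in drain: pos 0: d→h (+4), pos 1: r→y (+7), pos 2: a→i (+8), pos 3: i→m (+4), pos 4: n→u (+7) — repeating every 3. It's a Vigenère-style cipher with numeric key [4,7,8]: position i shifts by key[i mod 3].
Undoing it on gyigr: g−4=c, y−7=r, i−8=a, g−4=c, r−7=k.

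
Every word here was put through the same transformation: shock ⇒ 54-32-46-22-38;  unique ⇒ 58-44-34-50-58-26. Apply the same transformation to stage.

54-56-18-30-26

s(#19)→54 and h(#8)→32: differences scale by 2, so n = 2·pos + 16. With a=1..z=26, the number is 2·pos + 16.
For stage: s=19→54, t=20→56, a=1→18, g=7→30, e=5→26.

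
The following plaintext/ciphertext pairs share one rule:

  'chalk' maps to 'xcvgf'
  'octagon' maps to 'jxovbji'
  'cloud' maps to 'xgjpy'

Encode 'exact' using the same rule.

Compare letters: c→x is +21, h→c is +21, a→v is +21 — a constant shift. Each letter is shifted forward by 21 in the alphabet (a Caesar shift of +21).
For exact: e+21=z, x+21=s, a+21=v, c+21=x, t+21=o.

zsvxo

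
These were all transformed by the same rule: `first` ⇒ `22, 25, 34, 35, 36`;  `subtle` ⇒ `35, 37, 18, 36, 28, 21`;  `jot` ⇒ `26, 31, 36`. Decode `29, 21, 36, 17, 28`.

metal

f is letter #6 and maps to 22: an offset of 16. The number is (letter's place in the alphabet, a=1) + 16.
Decoding 29, 21, 36, 17, 28: 29→(29−16)÷1=13=m, 21→(21−16)÷1=5=e, 36→(36−16)÷1=20=t, 17→(17−16)÷1=1=a, 28→(28−16)÷1=12=l.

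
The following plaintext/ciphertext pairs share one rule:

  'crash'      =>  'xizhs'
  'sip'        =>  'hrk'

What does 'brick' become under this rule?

yirxp

Letters are reflected about the middle of the alphabet (position → 25−position): Atbash.
On brick: b↔y, r↔i, i↔r, c↔x, k↔p.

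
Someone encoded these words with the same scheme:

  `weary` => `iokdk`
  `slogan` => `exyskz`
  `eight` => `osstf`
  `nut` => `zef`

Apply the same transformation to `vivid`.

The shift depends on letter class: consonant w→i is +12, but vowel e→o is +10. Vowels shift forward by 10 and consonants shift forward by 12.
On vivid: v(cons)+12=h, i(vowel)+10=s, v(cons)+12=h, i(vowel)+10=s, d(cons)+12=p.

hshsp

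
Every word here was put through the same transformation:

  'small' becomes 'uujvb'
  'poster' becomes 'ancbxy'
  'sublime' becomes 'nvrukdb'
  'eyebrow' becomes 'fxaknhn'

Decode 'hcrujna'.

reality

The word is reversed, then every letter is shifted forward by 9.
Reversing it on hcrujna: shift back: h−9=y, c−9=t, r−9=i, u−9=l, j−9=a, n−9=e, a−9=r → ytilaer; then reverse → reality.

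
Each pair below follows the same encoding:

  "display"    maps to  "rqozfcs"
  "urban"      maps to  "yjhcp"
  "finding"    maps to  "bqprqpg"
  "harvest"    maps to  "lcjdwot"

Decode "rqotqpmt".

distinct

Each letter's alphabet position (a=0..z=25) is mapped through 5·x+2 mod 26 — an affine cipher.
Reversing it on rqotqpmt: r(17)→21·(17−2)≡3=d; q(16)→21·(16−2)≡8=i; o(14)→21·(14−2)≡18=s; t(19)→21·(19−2)≡19=t; q(16)→21·(16−2)≡8=i; p(15)→21·(15−2)≡13=n; m(12)→21·(12−2)≡2=c; t(19)→21·(19−2)≡19=t (all mod 26).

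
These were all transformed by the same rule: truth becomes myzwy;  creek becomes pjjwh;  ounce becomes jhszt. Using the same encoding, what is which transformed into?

Two steps: reverse the string, then apply a Caesar shift of +5.
On which: reverse → hcihw; then shift: h+5=m, c+5=h, i+5=n, h+5=m, w+5=b.

mhnmb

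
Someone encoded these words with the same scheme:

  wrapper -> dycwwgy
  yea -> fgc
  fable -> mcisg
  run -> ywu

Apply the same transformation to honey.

Two shifts are in play — +2 for a/e/i/o/u, +7 for every other letter.
Applying it to honey: h(cons)+7=o, o(vowel)+2=q, n(cons)+7=u, e(vowel)+2=g, y(cons)+7=f.

oqugf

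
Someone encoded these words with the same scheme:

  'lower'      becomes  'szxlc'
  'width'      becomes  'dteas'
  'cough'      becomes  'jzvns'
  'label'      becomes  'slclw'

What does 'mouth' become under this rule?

tzvas

Shifts by position in lower: pos 0: l→s (+7), pos 1: o→z (+11), pos 2: w→x (+1), pos 3: e→l (+7), pos 4: r→c (+11) — repeating every 3. A repeating key of period 3 is used — shifts +7, +11, +1 over and over.
Applying it to mouth: m+7=t, o+11=z, u+1=v, t+7=a, h+11=s.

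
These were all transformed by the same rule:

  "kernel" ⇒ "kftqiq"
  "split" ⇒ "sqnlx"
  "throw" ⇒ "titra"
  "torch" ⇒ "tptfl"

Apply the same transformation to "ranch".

rbpfl

Each letter shifts forward by its position index (0, 1, 2, …) — the shift grows by one for each successive letter.
For ranch: r+0=r, a+1=b, n+2=p, c+3=f, h+4=l.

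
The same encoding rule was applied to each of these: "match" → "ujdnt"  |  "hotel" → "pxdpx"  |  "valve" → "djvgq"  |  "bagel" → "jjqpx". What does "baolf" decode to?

treat

In match: m→u is +8, a→j is +9, t→d is +10, c→n is +11 — the shift increases by 1 each position. Letter i (0-indexed) is shifted by i+8, so successive shifts are 8, 9, 10, ….
Decoding baolf: b−8=t, a−9=r, o−10=e, l−11=a, f−12=t.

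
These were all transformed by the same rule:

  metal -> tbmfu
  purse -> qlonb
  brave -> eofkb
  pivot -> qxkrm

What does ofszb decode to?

m(12)→t(19) and e(4)→b(1) fit y≡25x+5 (mod 26); the inverse of 25 mod 26 is 25. Each letter's alphabet position (a=0..z=25) is mapped through 25·x+5 mod 26 — an affine cipher.
Undoing it on ofszb: o(14)→25·(14−5)≡17=r; f(5)→25·(5−5)≡0=a; s(18)→25·(18−5)≡13=n; z(25)→25·(25−5)≡6=g; b(1)→25·(1−5)≡4=e (all mod 26).

range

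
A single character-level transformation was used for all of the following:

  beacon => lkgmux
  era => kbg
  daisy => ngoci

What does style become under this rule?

The shift depends on letter class: consonant b→l is +10, but vowel e→k is +6. The rule splits by letter class: vowels +6, consonants +10.
For style: s(cons)+10=c, t(cons)+10=d, y(cons)+10=i, l(cons)+10=v, e(vowel)+6=k.

cdivk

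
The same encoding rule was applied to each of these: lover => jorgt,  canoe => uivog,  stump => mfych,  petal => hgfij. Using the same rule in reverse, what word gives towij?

l(11)→j(9) and o(14)→o(14) fit y≡19x+8 (mod 26); the inverse of 19 mod 26 is 11. Treating letters as 0–25, the rule is x ↦ 19x + 8 (mod 26).
Undoing it on towij: t(19)→11·(19−8)≡17=r; o(14)→11·(14−8)≡14=o; w(22)→11·(22−8)≡24=y; i(8)→11·(8−8)≡0=a; j(9)→11·(9−8)≡11=l (all mod 26).

royal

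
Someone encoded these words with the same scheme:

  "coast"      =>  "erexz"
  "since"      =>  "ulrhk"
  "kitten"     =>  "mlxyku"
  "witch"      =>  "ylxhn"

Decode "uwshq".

In coast: c→e is +2, o→r is +3, a→e is +4, s→x is +5 — the shift increases by 1 each position. Each letter shifts forward by (position + 2), i.e. 2, 3, 4, … — the shift grows by one for each successive letter.
Decoding uwshq: u−2=s, w−3=t, s−4=o, h−5=c, q−6=k.

stock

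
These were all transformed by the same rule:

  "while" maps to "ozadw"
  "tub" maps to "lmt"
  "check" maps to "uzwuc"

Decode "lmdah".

tulip

This is a Caesar cipher with shift 18.
Reversing it on lmdah: l−18=t, m−18=u, d−18=l, a−18=i, h−18=p.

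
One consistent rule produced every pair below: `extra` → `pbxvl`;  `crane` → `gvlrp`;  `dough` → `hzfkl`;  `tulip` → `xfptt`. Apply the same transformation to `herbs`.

lpvfw

The shift depends on letter class: consonant x→b is +4, but vowel e→p is +11. The rule splits by letter class: vowels +11, consonants +4.
Applying it to herbs: h(cons)+4=l, e(vowel)+11=p, r(cons)+4=v, b(cons)+4=f, s(cons)+4=w.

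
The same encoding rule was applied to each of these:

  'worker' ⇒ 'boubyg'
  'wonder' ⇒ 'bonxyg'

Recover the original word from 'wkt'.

jam

Two steps: reverse the string, then apply a Caesar shift of +10.
Undoing it on wkt: shift back: w−10=m, k−10=a, t−10=j → maj; then reverse → jam.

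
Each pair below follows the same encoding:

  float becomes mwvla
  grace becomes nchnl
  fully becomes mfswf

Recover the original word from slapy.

later

Shifts by position in float: pos 0: f→m (+7), pos 1: l→w (+11), pos 2: o→v (+7), pos 3: a→l (+11) — repeating every 2. The shifts repeat in a cycle of length 2: positions 0,1,… shift by +7, +11, then the pattern repeats.
Undoing it on slapy: s−7=l, l−11=a, a−7=t, p−11=e, y−7=r.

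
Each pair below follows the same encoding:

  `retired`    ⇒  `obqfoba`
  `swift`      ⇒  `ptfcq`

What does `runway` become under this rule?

Compare letters: r→o is +23, e→b is +23, t→q is +23 — a constant shift. This is a Caesar cipher with shift 23.
On runway: r+23=o, u+23=r, n+23=k, w+23=t, a+23=x, y+23=v.

orktxv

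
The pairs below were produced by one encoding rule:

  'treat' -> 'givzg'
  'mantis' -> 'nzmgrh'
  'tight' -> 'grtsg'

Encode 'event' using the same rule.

vevmg

Each pair mirrors across the alphabet (t↔g, r↔i, e↔v): positions sum to 25. Letters are reflected about the middle of the alphabet (position → 25−position): Atbash.
On event: e↔v, v↔e, e↔v, n↔m, t↔g.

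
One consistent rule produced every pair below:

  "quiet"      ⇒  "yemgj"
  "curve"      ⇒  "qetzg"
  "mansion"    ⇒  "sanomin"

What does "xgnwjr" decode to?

length

q(16)→y(24) and u(20)→e(4) fit y≡21x+0 (mod 26); the inverse of 21 mod 26 is 5. This is an affine cipher: with a=0,…,z=25, each position x becomes (21x+0) mod 26.
Decoding xgnwjr: x(23)→5·(23−0)≡11=l; g(6)→5·(6−0)≡4=e; n(13)→5·(13−0)≡13=n; w(22)→5·(22−0)≡6=g; j(9)→5·(9−0)≡19=t; r(17)→5·(17−0)≡7=h (all mod 26).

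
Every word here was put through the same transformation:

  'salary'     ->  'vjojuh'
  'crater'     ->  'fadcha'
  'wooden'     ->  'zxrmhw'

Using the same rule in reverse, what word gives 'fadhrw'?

crayon

Shifts by position in salary: pos 0: s→v (+3), pos 1: a→j (+9), pos 2: l→o (+3), pos 3: a→j (+9) — repeating every 2. It's a Vigenère-style cipher with numeric key [3,9]: position i shifts by key[i mod 2].
Undoing it on fadhrw: f−3=c, a−9=r, d−3=a, h−9=y, r−3=o, w−9=n.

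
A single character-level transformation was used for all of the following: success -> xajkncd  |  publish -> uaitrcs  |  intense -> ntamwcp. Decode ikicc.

In success: s→x is +5, u→a is +6, c→j is +7, c→k is +8 — the shift increases by 1 each position. Each letter shifts forward by (position + 5), i.e. 5, 6, 7, … — the shift grows by one for each successive letter.
Decoding ikicc: i−5=d, k−6=e, i−7=b, c−8=u, c−9=t.

debut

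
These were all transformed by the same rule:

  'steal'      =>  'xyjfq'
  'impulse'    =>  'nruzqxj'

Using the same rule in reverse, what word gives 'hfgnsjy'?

Compare letters: s→x is +5, t→y is +5, e→j is +5 — a constant shift. This is a Caesar cipher with shift 5.
Reversing it on hfgnsjy: h−5=c, f−5=a, g−5=b, n−5=i, s−5=n, j−5=e, y−5=t.

cabinet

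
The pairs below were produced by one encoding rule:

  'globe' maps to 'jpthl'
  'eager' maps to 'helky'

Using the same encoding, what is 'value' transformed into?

In globe: g→j is +3, l→p is +4, o→t is +5, b→h is +6 — the shift increases by 1 each position. The shift increases by 1 at each position, starting from +3: 3, 4, 5, ….
Applying it to value: v+3=y, a+4=e, l+5=q, u+6=a, e+7=l.

yeqal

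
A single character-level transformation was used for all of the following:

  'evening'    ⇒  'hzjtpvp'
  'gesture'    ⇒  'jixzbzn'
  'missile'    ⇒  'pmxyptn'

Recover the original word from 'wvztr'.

In evening: e→h is +3, v→z is +4, e→j is +5, n→t is +6 — the shift increases by 1 each position. Letter i (0-indexed) is shifted by i+3, so successive shifts are 3, 4, 5, ….
Reversing it on wvztr: w−3=t, v−4=r, z−5=u, t−6=n, r−7=k.

trunk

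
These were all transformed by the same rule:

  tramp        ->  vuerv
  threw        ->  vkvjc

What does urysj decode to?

sound

In tramp: t→v is +2, r→u is +3, a→e is +4, m→r is +5 — the shift increases by 1 each position. The shift increases by 1 at each position, starting from +2: 2, 3, 4, ….
Undoing it on urysj: u−2=s, r−3=o, y−4=u, s−5=n, j−6=d.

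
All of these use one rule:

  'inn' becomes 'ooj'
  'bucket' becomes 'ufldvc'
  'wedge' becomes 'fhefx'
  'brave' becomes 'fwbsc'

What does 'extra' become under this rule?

bsuyf

The output letters match the input read backwards, each shifted +1: inn reversed is nni. The word is reversed, then every letter is shifted forward by 1.
Applying it to extra: reverse → artxe; then shift: a+1=b, r+1=s, t+1=u, x+1=y, e+1=f.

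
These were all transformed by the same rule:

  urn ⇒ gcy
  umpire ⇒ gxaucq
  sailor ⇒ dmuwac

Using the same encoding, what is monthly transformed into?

xayeswj

Two shifts are in play — +12 for a/e/i/o/u, +11 for every other letter.
On monthly: m(cons)+11=x, o(vowel)+12=a, n(cons)+11=y, t(cons)+11=e, h(cons)+11=s, l(cons)+11=w, y(cons)+11=j.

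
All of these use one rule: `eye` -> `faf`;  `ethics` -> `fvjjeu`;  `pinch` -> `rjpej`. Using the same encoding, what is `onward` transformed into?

ppybtf

The rule splits by letter class: vowels +1, consonants +2.
On onward: o(vowel)+1=p, n(cons)+2=p, w(cons)+2=y, a(vowel)+1=b, r(cons)+2=t, d(cons)+2=f.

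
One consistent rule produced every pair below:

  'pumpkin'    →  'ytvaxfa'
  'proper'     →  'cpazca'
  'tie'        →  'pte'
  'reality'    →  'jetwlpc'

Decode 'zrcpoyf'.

undergo

Read the word backwards and shift each letter +11.
Undoing it on zrcpoyf: shift back: z−11=o, r−11=g, c−11=r, p−11=e, o−11=d, y−11=n, f−11=u → ogrednu; then reverse → undergo.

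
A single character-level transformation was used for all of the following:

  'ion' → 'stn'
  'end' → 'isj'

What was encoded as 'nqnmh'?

chili

The output letters match the input read backwards, each shifted +5: ion reversed is noi. Two steps: reverse the string, then apply a Caesar shift of +5.
Undoing it on nqnmh: shift back: n−5=i, q−5=l, n−5=i, m−5=h, h−5=c → ilihc; then reverse → chili.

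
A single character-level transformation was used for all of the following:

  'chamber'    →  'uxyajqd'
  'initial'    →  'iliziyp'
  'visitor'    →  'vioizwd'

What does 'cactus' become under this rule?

uyuzko

c(2)→u(20) and h(7)→x(23) fit y≡11x+24 (mod 26); the inverse of 11 mod 26 is 19. Treating letters as 0–25, the rule is x ↦ 11x + 24 (mod 26).
On cactus: c(2)→11·2+24≡20=u; a(0)→11·0+24≡24=y; c(2)→11·2+24≡20=u; t(19)→11·19+24≡25=z; u(20)→11·20+24≡10=k; s(18)→11·18+24≡14=o (all mod 26).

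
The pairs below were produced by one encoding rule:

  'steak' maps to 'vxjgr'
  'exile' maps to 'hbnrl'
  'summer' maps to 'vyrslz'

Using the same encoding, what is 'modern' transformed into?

In steak: s→v is +3, t→x is +4, e→j is +5, a→g is +6 — the shift increases by 1 each position. Letter i (0-indexed) is shifted by i+3, so successive shifts are 3, 4, 5, ….
Applying it to modern: m+3=p, o+4=s, d+5=i, e+6=k, r+7=y, n+8=v.

psikyv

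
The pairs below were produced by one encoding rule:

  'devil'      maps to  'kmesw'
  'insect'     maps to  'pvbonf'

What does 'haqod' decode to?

Letter i (0-indexed) is shifted by i+7, so successive shifts are 7, 8, 9, ….
Reversing it on haqod: h−7=a, a−8=s, q−9=h, o−10=e, d−11=s.

ashes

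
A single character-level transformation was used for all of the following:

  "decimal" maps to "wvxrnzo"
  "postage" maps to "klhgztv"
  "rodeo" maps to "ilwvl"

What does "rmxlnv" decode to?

Each letter is replaced by its mirror in the alphabet: a↔z, b↔y, c↔x, and so on (the Atbash cipher).
Decoding rmxlnv: r↔i, m↔n, x↔c, l↔o, n↔m, v↔e.

income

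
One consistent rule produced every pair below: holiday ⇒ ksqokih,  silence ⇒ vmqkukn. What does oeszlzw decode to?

In holiday: h→k is +3, o→s is +4, l→q is +5, i→o is +6 — the shift increases by 1 each position. The shift increases by 1 at each position, starting from +3: 3, 4, 5, ….
Decoding oeszlzw: o−3=l, e−4=a, s−5=n, z−6=t, l−7=e, z−8=r, w−9=n.

lantern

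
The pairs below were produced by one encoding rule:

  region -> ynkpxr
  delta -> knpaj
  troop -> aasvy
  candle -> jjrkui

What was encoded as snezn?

lease

Shifts by position in region: pos 0: r→y (+7), pos 1: e→n (+9), pos 2: g→k (+4), pos 3: i→p (+7), pos 4: o→x (+9), pos 5: n→r (+4) — repeating every 3. It's a Vigenère-style cipher with numeric key [7,9,4]: position i shifts by key[i mod 3].
Undoing it on snezn: s−7=l, n−9=e, e−4=a, z−7=s, n−9=e.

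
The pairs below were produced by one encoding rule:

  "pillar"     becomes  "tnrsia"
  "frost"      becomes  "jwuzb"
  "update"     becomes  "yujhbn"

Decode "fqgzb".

blast

In pillar: p→t is +4, i→n is +5, l→r is +6, l→s is +7 — the shift increases by 1 each position. Letter i (0-indexed) is shifted by i+4, so successive shifts are 4, 5, 6, ….
Reversing it on fqgzb: f−4=b, q−5=l, g−6=a, z−7=s, b−8=t.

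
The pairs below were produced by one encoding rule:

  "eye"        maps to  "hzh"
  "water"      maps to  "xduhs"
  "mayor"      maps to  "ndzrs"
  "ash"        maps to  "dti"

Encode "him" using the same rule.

iln

Vowels shift forward by 3 and consonants shift forward by 1.
On him: h(cons)+1=i, i(vowel)+3=l, m(cons)+1=n.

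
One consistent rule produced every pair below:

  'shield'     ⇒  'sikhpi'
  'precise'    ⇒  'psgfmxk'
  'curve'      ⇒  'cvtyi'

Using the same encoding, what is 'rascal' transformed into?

In shield: s→s is +0, h→i is +1, i→k is +2, e→h is +3 — the shift increases by 1 each position. Each letter shifts forward by its position index (0, 1, 2, …) — the shift grows by one for each successive letter.
Applying it to rascal: r+0=r, a+1=b, s+2=u, c+3=f, a+4=e, l+5=q.

rbufeq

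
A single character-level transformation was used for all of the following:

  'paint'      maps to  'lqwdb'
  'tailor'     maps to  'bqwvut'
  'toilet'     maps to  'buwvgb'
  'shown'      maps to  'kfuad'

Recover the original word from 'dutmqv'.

normal

p(15)→l(11) and a(0)→q(16) fit y≡17x+16 (mod 26); the inverse of 17 mod 26 is 23. Each letter's alphabet position (a=0..z=25) is mapped through 17·x+16 mod 26 — an affine cipher.
Reversing it on dutmqv: d(3)→23·(3−16)≡13=n; u(20)→23·(20−16)≡14=o; t(19)→23·(19−16)≡17=r; m(12)→23·(12−16)≡12=m; q(16)→23·(16−16)≡0=a; v(21)→23·(21−16)≡11=l (all mod 26).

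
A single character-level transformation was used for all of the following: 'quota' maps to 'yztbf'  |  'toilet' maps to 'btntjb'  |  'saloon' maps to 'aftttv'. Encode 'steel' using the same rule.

abjjt

The shift depends on letter class: consonant q→y is +8, but vowel u→z is +5. The rule splits by letter class: vowels +5, consonants +8.
Applying it to steel: s(cons)+8=a, t(cons)+8=b, e(vowel)+5=j, e(vowel)+5=j, l(cons)+8=t.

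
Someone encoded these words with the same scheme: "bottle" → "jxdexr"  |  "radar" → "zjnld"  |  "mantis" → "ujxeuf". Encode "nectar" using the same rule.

In bottle: b→j is +8, o→x is +9, t→d is +10, t→e is +11 — the shift increases by 1 each position. Each letter shifts forward by (position + 8), i.e. 8, 9, 10, … — the shift grows by one for each successive letter.
For nectar: n+8=v, e+9=n, c+10=m, t+11=e, a+12=m, r+13=e.

vnmeme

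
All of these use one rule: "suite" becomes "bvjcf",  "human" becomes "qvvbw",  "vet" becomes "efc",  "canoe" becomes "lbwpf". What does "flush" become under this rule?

Two shifts are in play — +1 for a/e/i/o/u, +9 for every other letter.
For flush: f(cons)+9=o, l(cons)+9=u, u(vowel)+1=v, s(cons)+9=b, h(cons)+9=q.

ouvbq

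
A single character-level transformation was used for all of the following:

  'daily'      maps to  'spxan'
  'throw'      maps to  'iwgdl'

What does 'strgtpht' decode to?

Compare letters: d→s is +15, a→p is +15, i→x is +15 — a constant shift. Each letter is shifted forward by 15 in the alphabet (a Caesar shift of +15).
Reversing it on strgtpht: s−15=d, t−15=e, r−15=c, g−15=r, t−15=e, p−15=a, h−15=s, t−15=e.

decrease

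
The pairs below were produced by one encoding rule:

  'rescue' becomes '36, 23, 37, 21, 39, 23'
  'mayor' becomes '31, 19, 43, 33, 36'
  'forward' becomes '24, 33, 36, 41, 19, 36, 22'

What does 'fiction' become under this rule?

24, 27, 21, 38, 27, 33, 32

r is letter #18 and maps to 36: an offset of 18. Each letter is replaced by its alphabet position (a=1..z=26) + 18.
On fiction: f=6→24, i=9→27, c=3→21, t=20→38, i=9→27, o=15→33, n=14→32.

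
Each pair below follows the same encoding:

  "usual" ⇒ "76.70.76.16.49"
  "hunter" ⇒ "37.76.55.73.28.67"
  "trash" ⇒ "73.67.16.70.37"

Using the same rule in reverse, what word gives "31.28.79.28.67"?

u(#21)→76 and s(#19)→70: differences scale by 3, so n = 3·pos + 13. Each letter becomes 3×(its alphabet position, a=1..z=26) + 13.
Undoing it on 31.28.79.28.67: 31→(31−13)÷3=6=f, 28→(28−13)÷3=5=e, 79→(79−13)÷3=22=v, 28→(28−13)÷3=5=e, 67→(67−13)÷3=18=r.

fever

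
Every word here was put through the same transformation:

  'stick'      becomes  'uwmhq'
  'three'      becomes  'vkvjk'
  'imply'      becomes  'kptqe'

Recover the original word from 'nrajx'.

In stick: s→u is +2, t→w is +3, i→m is +4, c→h is +5 — the shift increases by 1 each position. Each letter shifts forward by (position + 2), i.e. 2, 3, 4, … — the shift grows by one for each successive letter.
Decoding nrajx: n−2=l, r−3=o, a−4=w, j−5=e, x−6=r.

lower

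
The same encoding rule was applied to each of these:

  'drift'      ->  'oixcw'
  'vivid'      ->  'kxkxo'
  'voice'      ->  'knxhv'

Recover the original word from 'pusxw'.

d(3)→o(14) and r(17)→i(8) fit y≡7x+19 (mod 26); the inverse of 7 mod 26 is 15. This is an affine cipher: with a=0,…,z=25, each position x becomes (7x+19) mod 26.
Decoding pusxw: p(15)→15·(15−19)≡18=s; u(20)→15·(20−19)≡15=p; s(18)→15·(18−19)≡11=l; x(23)→15·(23−19)≡8=i; w(22)→15·(22−19)≡19=t (all mod 26).

split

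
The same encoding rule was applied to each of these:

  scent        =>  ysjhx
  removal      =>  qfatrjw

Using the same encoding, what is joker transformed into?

The output letters match the input read backwards, each shifted +5: scent reversed is tnecs. Read the word backwards and shift each letter +5.
For joker: reverse → rekoj; then shift: r+5=w, e+5=j, k+5=p, o+5=t, j+5=o.

wjpto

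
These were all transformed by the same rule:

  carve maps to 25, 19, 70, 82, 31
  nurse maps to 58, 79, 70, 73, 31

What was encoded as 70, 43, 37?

c(#3)→25 and a(#1)→19: differences scale by 3, so n = 3·pos + 16. With a=1..z=26, the number is 3·pos + 16.
Reversing it on 70, 43, 37: 70→(70−16)÷3=18=r, 43→(43−16)÷3=9=i, 37→(37−16)÷3=7=g.

rig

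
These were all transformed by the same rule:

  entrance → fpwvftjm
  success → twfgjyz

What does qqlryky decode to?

pointer

Each letter shifts forward by (position + 1), i.e. 1, 2, 3, … — the shift grows by one for each successive letter.
Decoding qqlryky: q−1=p, q−2=o, l−3=i, r−4=n, y−5=t, k−6=e, y−7=r.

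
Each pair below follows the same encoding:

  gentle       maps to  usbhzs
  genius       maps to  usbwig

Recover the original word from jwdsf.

viper

Compare letters: g→u is +14, e→s is +14, n→b is +14 — a constant shift. It's a constant shift of +14 (ROT14).
Decoding jwdsf: j−14=v, w−14=i, d−14=p, s−14=e, f−14=r.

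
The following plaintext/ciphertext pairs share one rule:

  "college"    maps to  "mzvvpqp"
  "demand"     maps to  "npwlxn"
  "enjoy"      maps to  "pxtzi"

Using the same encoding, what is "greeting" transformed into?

qbppdtxq

The shift depends on letter class: consonant c→m is +10, but vowel o→z is +11. Two shifts are in play — +11 for a/e/i/o/u, +10 for every other letter.
On greeting: g(cons)+10=q, r(cons)+10=b, e(vowel)+11=p, e(vowel)+11=p, t(cons)+10=d, i(vowel)+11=t, n(cons)+10=x, g(cons)+10=q.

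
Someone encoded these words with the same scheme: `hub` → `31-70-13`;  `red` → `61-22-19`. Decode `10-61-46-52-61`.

h(#8)→31 and u(#21)→70: differences scale by 3, so n = 3·pos + 7. The formula is n = 3×(alphabet index, a=1) + 7.
Undoing it on 10-61-46-52-61: 10→(10−7)÷3=1=a, 61→(61−7)÷3=18=r, 46→(46−7)÷3=13=m, 52→(52−7)÷3=15=o, 61→(61−7)÷3=18=r.

armor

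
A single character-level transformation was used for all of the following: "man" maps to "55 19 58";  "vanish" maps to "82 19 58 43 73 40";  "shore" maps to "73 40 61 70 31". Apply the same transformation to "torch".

76 61 70 25 40

m(#13)→55 and a(#1)→19: differences scale by 3, so n = 3·pos + 16. Each letter becomes 3×(its alphabet position, a=1..z=26) + 16.
For torch: t=20→76, o=15→61, r=18→70, c=3→25, h=8→40.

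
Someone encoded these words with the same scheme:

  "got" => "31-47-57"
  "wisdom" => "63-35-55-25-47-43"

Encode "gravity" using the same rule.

Each letter becomes 2×(its alphabet position, a=1..z=26) + 17.
Applying it to gravity: g=7→31, r=18→53, a=1→19, v=22→61, i=9→35, t=20→57, y=25→67.

31-53-19-61-35-57-67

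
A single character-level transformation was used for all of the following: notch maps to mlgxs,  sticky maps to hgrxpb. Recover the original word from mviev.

nerve

Each pair mirrors across the alphabet (n↔m, o↔l, t↔g): positions sum to 25. This is the alphabet-reversal cipher (Atbash): a becomes z, b becomes y, etc.
Reversing it on mviev: m↔n, v↔e, i↔r, e↔v, v↔e.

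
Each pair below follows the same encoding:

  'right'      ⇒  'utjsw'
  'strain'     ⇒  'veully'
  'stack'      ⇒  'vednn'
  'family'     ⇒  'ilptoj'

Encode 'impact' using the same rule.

lxslfe

It's a Vigenère-style cipher with numeric key [3,11]: position i shifts by key[i mod 2].
For impact: i+3=l, m+11=x, p+3=s, a+11=l, c+3=f, t+11=e.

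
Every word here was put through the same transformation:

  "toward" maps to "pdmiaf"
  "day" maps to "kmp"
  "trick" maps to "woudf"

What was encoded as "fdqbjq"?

expert

Read the word backwards and shift each letter +12.
Reversing it on fdqbjq: shift back: f−12=t, d−12=r, q−12=e, b−12=p, j−12=x, q−12=e → trepxe; then reverse → expert.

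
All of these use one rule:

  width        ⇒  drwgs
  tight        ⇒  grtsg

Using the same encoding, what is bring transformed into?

Each pair mirrors across the alphabet (w↔d, i↔r, d↔w): positions sum to 25. Letters are reflected about the middle of the alphabet (position → 25−position): Atbash.
On bring: b↔y, r↔i, i↔r, n↔m, g↔t.

yirmt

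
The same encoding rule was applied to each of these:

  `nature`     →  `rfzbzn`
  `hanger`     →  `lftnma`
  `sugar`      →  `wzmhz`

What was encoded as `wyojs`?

stick

Letter i (0-indexed) is shifted by i+4, so successive shifts are 4, 5, 6, ….
Undoing it on wyojs: w−4=s, y−5=t, o−6=i, j−7=c, s−8=k.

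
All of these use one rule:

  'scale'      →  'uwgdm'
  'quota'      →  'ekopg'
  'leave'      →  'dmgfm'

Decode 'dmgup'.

least

This is an affine cipher: with a=0,…,z=25, each position x becomes (21x+6) mod 26.
Reversing it on dmgup: d(3)→5·(3−6)≡11=l; m(12)→5·(12−6)≡4=e; g(6)→5·(6−6)≡0=a; u(20)→5·(20−6)≡18=s; p(15)→5·(15−6)≡19=t (all mod 26).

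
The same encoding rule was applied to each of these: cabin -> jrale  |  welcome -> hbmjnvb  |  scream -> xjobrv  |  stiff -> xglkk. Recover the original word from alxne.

Treating letters as 0–25, the rule is x ↦ 9x + 17 (mod 26).
Decoding alxne: a(0)→3·(0−17)≡1=b; l(11)→3·(11−17)≡8=i; x(23)→3·(23−17)≡18=s; n(13)→3·(13−17)≡14=o; e(4)→3·(4−17)≡13=n (all mod 26).

bison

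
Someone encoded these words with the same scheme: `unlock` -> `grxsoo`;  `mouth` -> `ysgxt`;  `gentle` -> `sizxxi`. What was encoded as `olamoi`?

Shifts by position in unlock: pos 0: u→g (+12), pos 1: n→r (+4), pos 2: l→x (+12), pos 3: o→s (+4) — repeating every 2. It's a Vigenère-style cipher with numeric key [12,4]: position i shifts by key[i mod 2].
Decoding olamoi: o−12=c, l−4=h, a−12=o, m−4=i, o−12=c, i−4=e.

choice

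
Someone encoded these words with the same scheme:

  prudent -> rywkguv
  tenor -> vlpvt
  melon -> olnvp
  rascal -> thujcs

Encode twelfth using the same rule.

vdgshaj

Shifts by position in prudent: pos 0: p→r (+2), pos 1: r→y (+7), pos 2: u→w (+2), pos 3: d→k (+7) — repeating every 2. A repeating key of period 2 is used — shifts +2, +7 over and over.
Applying it to twelfth: t+2=v, w+7=d, e+2=g, l+7=s, f+2=h, t+7=a, h+2=j.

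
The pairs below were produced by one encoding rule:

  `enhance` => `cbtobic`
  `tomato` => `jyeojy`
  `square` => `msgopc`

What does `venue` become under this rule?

Treating letters as 0–25, the rule is x ↦ 23x + 14 (mod 26).
Applying it to venue: v(21)→23·21+14≡3=d; e(4)→23·4+14≡2=c; n(13)→23·13+14≡1=b; u(20)→23·20+14≡6=g; e(4)→23·4+14≡2=c (all mod 26).

dcbgc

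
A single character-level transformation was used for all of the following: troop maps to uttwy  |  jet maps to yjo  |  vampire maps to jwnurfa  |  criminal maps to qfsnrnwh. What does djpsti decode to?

The output letters match the input read backwards, each shifted +5: troop reversed is poort. The word is reversed, then every letter is shifted forward by 5.
Reversing it on djpsti: shift back: d−5=y, j−5=e, p−5=k, s−5=n, t−5=o, i−5=d → yeknod; then reverse → donkey.

donkey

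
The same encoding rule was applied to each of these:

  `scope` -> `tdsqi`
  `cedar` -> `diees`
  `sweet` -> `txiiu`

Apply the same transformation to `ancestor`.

eodituss

Vowels shift forward by 4 and consonants shift forward by 1.
For ancestor: a(vowel)+4=e, n(cons)+1=o, c(cons)+1=d, e(vowel)+4=i, s(cons)+1=t, t(cons)+1=u, o(vowel)+4=s, r(cons)+1=s.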